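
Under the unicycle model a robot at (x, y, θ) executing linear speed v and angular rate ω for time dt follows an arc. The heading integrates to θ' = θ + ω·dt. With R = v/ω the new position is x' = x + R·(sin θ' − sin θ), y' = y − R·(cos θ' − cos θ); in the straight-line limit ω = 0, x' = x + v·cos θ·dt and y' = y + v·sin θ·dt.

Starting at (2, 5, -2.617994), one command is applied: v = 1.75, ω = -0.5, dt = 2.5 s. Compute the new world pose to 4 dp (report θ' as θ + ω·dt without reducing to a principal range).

θ' = -2.6180 + -0.5·2.5 = -3.8680
R = v/ω = 1.75/-0.5 = -3.5000
x' = 2 + -3.5000·(sin -3.8680 − sin -2.6180) = -2.0746
y' = 5 − -3.5000·(cos -3.8680 − cos -2.6180) = 5.4146

(-2.0746, 5.4146, -3.8680)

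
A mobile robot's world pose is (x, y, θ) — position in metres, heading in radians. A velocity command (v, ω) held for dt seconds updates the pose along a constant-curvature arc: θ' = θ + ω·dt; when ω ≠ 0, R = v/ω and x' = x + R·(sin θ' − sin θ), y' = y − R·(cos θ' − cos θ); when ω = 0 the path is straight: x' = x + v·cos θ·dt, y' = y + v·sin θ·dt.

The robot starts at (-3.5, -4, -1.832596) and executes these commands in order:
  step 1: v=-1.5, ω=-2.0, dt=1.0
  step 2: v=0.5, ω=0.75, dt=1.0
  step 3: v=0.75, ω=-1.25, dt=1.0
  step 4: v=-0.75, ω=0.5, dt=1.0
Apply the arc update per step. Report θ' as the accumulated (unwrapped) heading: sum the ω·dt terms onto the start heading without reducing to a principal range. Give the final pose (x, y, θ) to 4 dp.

step 1: θ'=-3.8326 (R=0.7500) → pose (-2.2976, -3.6162, -3.8326)
step 2: θ'=-3.0826 (R=0.6667) → pose (-2.7618, -3.4644, -3.0826)
step 3: θ'=-4.3326 (R=-0.6000) → pose (-3.3544, -3.0879, -4.3326)
step 4: θ'=-3.8326 (R=-1.5000) → pose (-2.9172, -3.6877, -3.8326)

(-2.9172, -3.6877, -3.8326)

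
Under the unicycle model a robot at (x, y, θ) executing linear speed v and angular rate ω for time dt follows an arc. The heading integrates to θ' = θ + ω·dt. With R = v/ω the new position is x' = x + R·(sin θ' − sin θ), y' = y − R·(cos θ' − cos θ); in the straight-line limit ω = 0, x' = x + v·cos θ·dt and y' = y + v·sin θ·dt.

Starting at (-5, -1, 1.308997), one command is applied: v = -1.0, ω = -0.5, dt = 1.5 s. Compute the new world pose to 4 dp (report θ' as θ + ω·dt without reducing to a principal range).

(-5.8712, -2.1779, 0.5590)

θ' = 1.3090 + -0.5·1.5 = 0.5590
R = v/ω = -1.0/-0.5 = 2.0000
x' = -5 + 2.0000·(sin 0.5590 − sin 1.3090) = -5.8712
y' = -1 − 2.0000·(cos 0.5590 − cos 1.3090) = -2.1779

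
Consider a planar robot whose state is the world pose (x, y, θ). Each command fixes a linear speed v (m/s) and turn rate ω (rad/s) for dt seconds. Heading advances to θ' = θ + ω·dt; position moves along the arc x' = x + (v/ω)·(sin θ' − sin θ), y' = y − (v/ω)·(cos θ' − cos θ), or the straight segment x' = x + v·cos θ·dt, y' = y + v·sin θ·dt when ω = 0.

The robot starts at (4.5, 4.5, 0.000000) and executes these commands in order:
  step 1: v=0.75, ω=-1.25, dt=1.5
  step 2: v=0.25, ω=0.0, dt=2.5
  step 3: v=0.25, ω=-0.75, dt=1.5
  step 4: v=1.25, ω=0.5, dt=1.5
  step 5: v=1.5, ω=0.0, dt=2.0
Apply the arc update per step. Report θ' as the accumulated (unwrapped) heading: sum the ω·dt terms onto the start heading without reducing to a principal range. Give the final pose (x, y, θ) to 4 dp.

step 1: θ'=-1.8750 (R=-0.6000) → pose (5.0725, 3.7203, -1.8750)
step 2: θ'=-1.8750 (straight) → pose (4.8852, 3.1240, -1.8750)
step 3: θ'=-3.0000 (R=-0.3333) → pose (4.6143, 2.8938, -3.0000)
step 4: θ'=-2.2500 (R=2.5000) → pose (3.0219, 1.9893, -2.2500)
step 5: θ'=-2.2500 (straight) → pose (1.1374, -0.3449, -2.2500)

(1.1374, -0.3449, -2.2500)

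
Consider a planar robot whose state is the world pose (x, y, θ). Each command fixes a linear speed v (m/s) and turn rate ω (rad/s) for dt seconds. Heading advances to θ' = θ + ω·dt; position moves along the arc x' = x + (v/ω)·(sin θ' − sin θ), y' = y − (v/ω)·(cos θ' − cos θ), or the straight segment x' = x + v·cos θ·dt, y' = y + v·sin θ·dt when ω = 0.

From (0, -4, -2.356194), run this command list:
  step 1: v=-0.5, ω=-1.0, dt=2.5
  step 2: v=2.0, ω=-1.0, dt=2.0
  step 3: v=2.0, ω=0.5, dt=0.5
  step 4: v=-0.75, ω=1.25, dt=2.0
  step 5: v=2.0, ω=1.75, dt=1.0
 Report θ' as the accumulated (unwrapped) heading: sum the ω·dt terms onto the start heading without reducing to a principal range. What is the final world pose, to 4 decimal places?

step 1: θ'=-4.8562 (R=0.5000) → pose (0.8484, -4.4252, -4.8562)
step 2: θ'=-6.8562 (R=-2.0000) → pose (3.9121, -3.0313, -6.8562)
step 3: θ'=-6.6062 (R=4.0000) → pose (4.8110, -3.4633, -6.6062)
step 4: θ'=-4.1062 (R=-0.6000) → pose (4.1275, -4.3741, -4.1062)
step 5: θ'=-2.3562 (R=1.1429) → pose (2.3801, -4.2172, -2.3562)

(2.3801, -4.2172, -2.3562)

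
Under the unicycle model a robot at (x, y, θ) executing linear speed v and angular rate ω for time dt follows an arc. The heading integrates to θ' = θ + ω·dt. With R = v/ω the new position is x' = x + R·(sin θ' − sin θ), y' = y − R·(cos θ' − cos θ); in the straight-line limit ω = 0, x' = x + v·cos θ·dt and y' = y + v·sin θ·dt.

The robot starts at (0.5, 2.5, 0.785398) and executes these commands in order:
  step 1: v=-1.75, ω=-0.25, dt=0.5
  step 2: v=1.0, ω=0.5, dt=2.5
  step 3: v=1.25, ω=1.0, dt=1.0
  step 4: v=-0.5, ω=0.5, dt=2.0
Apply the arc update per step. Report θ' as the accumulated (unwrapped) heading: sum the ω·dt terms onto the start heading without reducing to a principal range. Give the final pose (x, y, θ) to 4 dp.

step 1: θ'=0.6604 (R=7.0000) → pose (-0.1557, 1.9215, 0.6604)
step 2: θ'=1.9104 (R=2.0000) → pose (0.5032, 4.1672, 1.9104)
step 3: θ'=2.9104 (R=1.2500) → pose (-0.3890, 4.9676, 2.9104)
step 4: θ'=3.9104 (R=-1.0000) → pose (0.5354, 5.2222, 3.9104)

(0.5354, 5.2222, 3.9104)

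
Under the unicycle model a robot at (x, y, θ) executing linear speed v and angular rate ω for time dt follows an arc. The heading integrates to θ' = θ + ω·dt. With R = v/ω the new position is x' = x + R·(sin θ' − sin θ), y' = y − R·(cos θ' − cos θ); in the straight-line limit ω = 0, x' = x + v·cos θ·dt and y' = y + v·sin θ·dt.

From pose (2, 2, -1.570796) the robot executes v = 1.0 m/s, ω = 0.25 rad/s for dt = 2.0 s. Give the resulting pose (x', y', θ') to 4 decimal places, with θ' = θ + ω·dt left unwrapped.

(2.4897, 0.0823, -1.0708)

θ' = -1.5708 + 0.25·2.0 = -1.0708
R = v/ω = 1.0/0.25 = 4.0000
x' = 2 + 4.0000·(sin -1.0708 − sin -1.5708) = 2.4897
y' = 2 − 4.0000·(cos -1.0708 − cos -1.5708) = 0.0823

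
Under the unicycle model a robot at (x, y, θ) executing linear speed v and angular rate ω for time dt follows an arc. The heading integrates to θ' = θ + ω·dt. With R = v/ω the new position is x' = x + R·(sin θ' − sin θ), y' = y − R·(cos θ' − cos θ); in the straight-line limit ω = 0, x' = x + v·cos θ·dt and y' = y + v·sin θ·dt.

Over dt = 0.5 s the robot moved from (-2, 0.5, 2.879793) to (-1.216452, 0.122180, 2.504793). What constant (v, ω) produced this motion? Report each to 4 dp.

v = -1.7500, ω = -0.7500

Δθ = 2.504793 − 2.879793 = -0.375000
ω = Δθ/dt = -0.375000/0.5 = -0.7500
R = Δx/(sin θ' − sin θ) = 2.3333
v = R·ω = 2.3333·-0.7500 = -1.7500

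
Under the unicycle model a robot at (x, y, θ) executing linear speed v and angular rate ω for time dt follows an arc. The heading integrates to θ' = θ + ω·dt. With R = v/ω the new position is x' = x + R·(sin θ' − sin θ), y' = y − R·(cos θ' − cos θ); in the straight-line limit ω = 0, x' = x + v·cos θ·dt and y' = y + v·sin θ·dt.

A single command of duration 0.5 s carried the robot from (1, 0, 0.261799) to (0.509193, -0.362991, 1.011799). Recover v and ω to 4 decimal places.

v = -1.2500, ω = 1.5000

Δθ = 1.011799 − 0.261799 = 0.750000
ω = Δθ/dt = 0.750000/0.5 = 1.5000
R = Δx/(sin θ' − sin θ) = -0.8333
v = R·ω = -0.8333·1.5000 = -1.2500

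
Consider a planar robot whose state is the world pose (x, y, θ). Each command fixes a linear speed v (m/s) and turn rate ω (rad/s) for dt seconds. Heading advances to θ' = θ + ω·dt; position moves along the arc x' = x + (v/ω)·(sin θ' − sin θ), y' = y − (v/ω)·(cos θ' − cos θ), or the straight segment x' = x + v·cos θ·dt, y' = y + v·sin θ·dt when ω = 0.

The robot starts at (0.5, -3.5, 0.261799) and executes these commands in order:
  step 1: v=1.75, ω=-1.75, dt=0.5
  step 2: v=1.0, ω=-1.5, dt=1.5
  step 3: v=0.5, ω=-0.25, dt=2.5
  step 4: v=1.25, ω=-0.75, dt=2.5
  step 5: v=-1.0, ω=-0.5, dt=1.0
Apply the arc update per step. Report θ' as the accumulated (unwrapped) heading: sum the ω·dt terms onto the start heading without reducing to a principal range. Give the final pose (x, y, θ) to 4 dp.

(-1.6307, -2.8296, -5.8632)

step 1: θ'=-0.6132 (R=-1.0000) → pose (1.3343, -3.6481, -0.6132)
step 2: θ'=-2.8632 (R=-0.6667) → pose (1.1339, -4.8343, -2.8632)
step 3: θ'=-3.4882 (R=-2.0000) → pose (-0.0952, -4.7924, -3.4882)
step 4: θ'=-5.3632 (R=-1.6667) → pose (-0.8550, -2.2151, -5.3632)
step 5: θ'=-5.8632 (R=2.0000) → pose (-1.6307, -2.8296, -5.8632)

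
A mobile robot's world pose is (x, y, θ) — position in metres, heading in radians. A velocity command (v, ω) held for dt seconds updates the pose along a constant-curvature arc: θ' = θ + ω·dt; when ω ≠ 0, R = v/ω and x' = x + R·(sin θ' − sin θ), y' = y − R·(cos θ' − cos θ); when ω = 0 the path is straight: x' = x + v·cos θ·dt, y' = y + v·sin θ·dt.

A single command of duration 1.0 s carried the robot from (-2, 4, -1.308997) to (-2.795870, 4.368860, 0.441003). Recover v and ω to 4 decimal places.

v = -1.0000, ω = 1.7500

Δθ = 0.441003 − -1.308997 = 1.750000
ω = Δθ/dt = 1.750000/1.0 = 1.7500
R = Δx/(sin θ' − sin θ) = -0.5714
v = R·ω = -0.5714·1.7500 = -1.0000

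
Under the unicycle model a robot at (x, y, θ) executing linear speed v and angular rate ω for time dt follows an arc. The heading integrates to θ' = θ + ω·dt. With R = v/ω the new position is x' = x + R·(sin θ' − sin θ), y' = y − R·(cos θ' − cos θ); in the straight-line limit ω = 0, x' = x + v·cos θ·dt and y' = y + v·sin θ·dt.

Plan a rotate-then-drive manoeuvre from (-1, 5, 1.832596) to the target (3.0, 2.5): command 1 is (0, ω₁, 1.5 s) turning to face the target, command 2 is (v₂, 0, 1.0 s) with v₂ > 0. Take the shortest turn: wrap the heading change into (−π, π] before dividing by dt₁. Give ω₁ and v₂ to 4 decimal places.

ω₁ = -1.5941, v₂ = 4.7170

heading to target = atan2(2.5−5, 3−-1) = -0.5586
Δθ = wrap(-0.5586 − 1.8326) = -2.3912; ω₁ = Δθ/dt₁ = -1.5941
distance = √((3−-1)² + (2.5−5)²) = 4.7170; v₂ = distance/dt₂ = 4.7170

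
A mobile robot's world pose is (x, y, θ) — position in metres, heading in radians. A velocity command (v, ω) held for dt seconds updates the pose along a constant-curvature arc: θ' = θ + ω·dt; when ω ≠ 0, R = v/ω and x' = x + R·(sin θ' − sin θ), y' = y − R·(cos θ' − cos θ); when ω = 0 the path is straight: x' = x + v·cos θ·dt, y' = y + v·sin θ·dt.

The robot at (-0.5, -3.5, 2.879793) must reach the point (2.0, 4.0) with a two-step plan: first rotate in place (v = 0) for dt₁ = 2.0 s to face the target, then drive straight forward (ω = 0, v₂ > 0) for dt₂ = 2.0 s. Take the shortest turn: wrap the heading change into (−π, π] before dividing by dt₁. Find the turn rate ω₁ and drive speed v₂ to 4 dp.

ω₁ = -0.8154, v₂ = 3.9528

heading to target = atan2(4−-3.5, 2−-0.5) = 1.2490
Δθ = wrap(1.2490 − 2.8798) = -1.6307; ω₁ = Δθ/dt₁ = -0.8154
distance = √((2−-0.5)² + (4−-3.5)²) = 7.9057; v₂ = distance/dt₂ = 3.9528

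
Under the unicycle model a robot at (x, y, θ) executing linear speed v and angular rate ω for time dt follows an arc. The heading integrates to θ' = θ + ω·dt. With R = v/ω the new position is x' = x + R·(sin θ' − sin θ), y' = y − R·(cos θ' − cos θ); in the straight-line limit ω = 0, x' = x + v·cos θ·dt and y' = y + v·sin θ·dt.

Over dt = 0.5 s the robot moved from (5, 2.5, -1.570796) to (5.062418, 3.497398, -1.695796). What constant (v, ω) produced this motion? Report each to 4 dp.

Δθ = -1.695796 − -1.570796 = -0.125000
ω = Δθ/dt = -0.125000/0.5 = -0.2500
R = −Δy/(cos θ' − cos θ) = 8.0000
v = R·ω = 8.0000·-0.2500 = -2.0000

v = -2.0000, ω = -0.2500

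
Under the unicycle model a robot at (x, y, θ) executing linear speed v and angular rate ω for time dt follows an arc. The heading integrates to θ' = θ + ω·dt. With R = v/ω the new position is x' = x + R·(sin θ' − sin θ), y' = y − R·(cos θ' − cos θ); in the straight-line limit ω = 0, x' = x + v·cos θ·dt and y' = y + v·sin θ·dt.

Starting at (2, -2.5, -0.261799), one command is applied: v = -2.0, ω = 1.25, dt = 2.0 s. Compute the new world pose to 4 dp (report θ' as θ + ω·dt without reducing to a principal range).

θ' = -0.2618 + 1.25·2.0 = 2.2382
R = v/ω = -2.0/1.25 = -1.6000
x' = 2 + -1.6000·(sin 2.2382 − sin -0.2618) = 0.3292
y' = -2.5 − -1.6000·(cos 2.2382 − cos -0.2618) = -5.0358

(0.3292, -5.0358, 2.2382)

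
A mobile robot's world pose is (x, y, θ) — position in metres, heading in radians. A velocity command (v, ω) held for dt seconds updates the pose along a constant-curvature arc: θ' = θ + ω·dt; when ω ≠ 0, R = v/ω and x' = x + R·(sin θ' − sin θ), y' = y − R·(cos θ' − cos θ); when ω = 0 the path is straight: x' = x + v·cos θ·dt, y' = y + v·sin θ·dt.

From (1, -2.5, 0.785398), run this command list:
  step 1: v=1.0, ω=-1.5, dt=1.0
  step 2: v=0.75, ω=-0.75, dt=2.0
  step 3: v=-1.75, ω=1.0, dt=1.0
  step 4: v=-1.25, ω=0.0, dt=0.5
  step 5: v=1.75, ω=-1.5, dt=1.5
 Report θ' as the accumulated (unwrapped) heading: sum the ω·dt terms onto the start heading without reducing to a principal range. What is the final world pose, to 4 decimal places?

step 1: θ'=-0.7146 (R=-0.6667) → pose (1.9083, -2.4678, -0.7146)
step 2: θ'=-2.2146 (R=-1.0000) → pose (2.0528, -3.8234, -2.2146)
step 3: θ'=-1.2146 (R=-1.7500) → pose (2.2933, -2.1628, -1.2146)
step 4: θ'=-1.2146 (straight) → pose (2.0753, -1.5770, -1.2146)
step 5: θ'=-3.4646 (R=-1.1667) → pose (0.6116, -3.0902, -3.4646)

(0.6116, -3.0902, -3.4646)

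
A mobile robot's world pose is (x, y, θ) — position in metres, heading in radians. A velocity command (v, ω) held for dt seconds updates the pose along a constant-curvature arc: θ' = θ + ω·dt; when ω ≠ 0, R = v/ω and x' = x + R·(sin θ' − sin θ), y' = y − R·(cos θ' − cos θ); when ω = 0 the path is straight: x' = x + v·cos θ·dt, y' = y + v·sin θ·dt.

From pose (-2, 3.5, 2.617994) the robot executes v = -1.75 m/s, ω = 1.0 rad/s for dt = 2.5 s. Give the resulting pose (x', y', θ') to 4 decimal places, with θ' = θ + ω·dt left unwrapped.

θ' = 2.6180 + 1.0·2.5 = 5.1180
R = v/ω = -1.75/1.0 = -1.7500
x' = -2 + -1.7500·(sin 5.1180 − sin 2.6180) = 0.4830
y' = 3.5 − -1.7500·(cos 5.1180 − cos 2.6180) = 5.7061

(0.4830, 5.7061, 5.1180)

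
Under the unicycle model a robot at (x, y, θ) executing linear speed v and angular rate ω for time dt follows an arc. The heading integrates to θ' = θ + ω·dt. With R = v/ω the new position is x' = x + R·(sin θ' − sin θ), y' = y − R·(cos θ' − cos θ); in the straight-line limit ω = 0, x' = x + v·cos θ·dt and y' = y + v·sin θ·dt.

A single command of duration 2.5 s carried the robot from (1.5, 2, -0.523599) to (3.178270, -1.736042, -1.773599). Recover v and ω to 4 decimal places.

Δθ = -1.773599 − -0.523599 = -1.250000
ω = Δθ/dt = -1.250000/2.5 = -0.5000
R = −Δy/(cos θ' − cos θ) = -3.5000
v = R·ω = -3.5000·-0.5000 = 1.7500

v = 1.7500, ω = -0.5000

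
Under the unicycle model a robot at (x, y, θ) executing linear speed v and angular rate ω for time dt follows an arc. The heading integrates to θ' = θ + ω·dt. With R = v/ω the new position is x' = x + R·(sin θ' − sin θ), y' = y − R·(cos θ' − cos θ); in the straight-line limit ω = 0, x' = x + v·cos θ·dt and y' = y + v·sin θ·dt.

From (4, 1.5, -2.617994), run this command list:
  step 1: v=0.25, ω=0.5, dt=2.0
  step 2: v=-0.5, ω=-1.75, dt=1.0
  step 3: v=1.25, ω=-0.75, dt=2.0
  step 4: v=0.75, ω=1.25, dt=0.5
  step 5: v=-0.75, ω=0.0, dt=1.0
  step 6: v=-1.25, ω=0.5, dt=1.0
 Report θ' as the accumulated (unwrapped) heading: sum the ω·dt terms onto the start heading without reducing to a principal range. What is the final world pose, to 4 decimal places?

step 1: θ'=-1.6180 (R=0.5000) → pose (3.7506, 1.0906, -1.6180)
step 2: θ'=-3.3680 (R=0.2857) → pose (4.1001, 1.3555, -3.3680)
step 3: θ'=-4.8680 (R=-1.6667) → pose (2.8277, 3.2380, -4.8680)
step 4: θ'=-4.2430 (R=0.6000) → pose (2.7700, 3.6023, -4.2430)
step 5: θ'=-4.2430 (straight) → pose (3.1093, 2.9335, -4.2430)
step 6: θ'=-3.7430 (R=-2.5000) → pose (3.9244, 2.0030, -3.7430)

(3.9244, 2.0030, -3.7430)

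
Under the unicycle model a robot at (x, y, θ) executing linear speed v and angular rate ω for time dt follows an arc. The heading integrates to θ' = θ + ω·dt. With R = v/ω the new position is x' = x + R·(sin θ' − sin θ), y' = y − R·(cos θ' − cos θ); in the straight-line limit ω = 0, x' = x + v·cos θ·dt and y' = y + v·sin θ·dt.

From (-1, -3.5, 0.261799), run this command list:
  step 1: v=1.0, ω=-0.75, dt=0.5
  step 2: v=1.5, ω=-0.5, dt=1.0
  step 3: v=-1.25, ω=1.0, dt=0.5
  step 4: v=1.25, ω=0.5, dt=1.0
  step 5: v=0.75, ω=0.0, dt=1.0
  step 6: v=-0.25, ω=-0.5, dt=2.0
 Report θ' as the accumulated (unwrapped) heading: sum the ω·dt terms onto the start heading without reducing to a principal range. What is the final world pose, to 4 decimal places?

step 1: θ'=-0.1132 (R=-1.3333) → pose (-0.5043, -3.4631, -0.1132)
step 2: θ'=-0.6132 (R=-3.0000) → pose (0.8833, -3.9905, -0.6132)
step 3: θ'=-0.1132 (R=-1.2500) → pose (0.3051, -3.7707, -0.1132)
step 4: θ'=0.3868 (R=2.5000) → pose (1.5306, -3.6020, 0.3868)
step 5: θ'=0.3868 (straight) → pose (2.2252, -3.3191, 0.3868)
step 6: θ'=-0.6132 (R=0.5000) → pose (1.7488, -3.2650, -0.6132)

(1.7488, -3.2650, -0.6132)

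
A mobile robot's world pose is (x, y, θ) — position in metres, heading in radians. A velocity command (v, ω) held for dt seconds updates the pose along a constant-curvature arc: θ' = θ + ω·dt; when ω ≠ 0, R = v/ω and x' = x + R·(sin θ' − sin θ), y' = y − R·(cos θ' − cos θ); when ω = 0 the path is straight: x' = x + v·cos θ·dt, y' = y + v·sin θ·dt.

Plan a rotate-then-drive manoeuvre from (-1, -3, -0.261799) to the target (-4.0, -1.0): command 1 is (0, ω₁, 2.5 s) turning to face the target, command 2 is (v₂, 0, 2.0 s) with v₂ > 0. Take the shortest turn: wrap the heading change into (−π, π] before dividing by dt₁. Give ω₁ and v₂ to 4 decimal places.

heading to target = atan2(-1−-3, -4−-1) = 2.5536
Δθ = wrap(2.5536 − -0.2618) = 2.8154; ω₁ = Δθ/dt₁ = 1.1262
distance = √((-4−-1)² + (-1−-3)²) = 3.6056; v₂ = distance/dt₂ = 1.8028

ω₁ = 1.1262, v₂ = 1.8028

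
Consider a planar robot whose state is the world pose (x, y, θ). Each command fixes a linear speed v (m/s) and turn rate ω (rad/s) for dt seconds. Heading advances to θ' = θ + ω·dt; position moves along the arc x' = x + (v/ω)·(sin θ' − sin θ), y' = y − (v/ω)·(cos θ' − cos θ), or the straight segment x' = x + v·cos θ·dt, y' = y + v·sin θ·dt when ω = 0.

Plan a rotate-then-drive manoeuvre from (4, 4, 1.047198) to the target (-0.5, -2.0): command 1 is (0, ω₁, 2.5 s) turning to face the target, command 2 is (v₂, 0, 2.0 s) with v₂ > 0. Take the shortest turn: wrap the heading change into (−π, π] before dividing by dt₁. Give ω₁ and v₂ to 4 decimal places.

ω₁ = 1.2087, v₂ = 3.7500

heading to target = atan2(-2−4, -0.5−4) = -2.2143
Δθ = wrap(-2.2143 − 1.0472) = 3.0217; ω₁ = Δθ/dt₁ = 1.2087
distance = √((-0.5−4)² + (-2−4)²) = 7.5000; v₂ = distance/dt₂ = 3.7500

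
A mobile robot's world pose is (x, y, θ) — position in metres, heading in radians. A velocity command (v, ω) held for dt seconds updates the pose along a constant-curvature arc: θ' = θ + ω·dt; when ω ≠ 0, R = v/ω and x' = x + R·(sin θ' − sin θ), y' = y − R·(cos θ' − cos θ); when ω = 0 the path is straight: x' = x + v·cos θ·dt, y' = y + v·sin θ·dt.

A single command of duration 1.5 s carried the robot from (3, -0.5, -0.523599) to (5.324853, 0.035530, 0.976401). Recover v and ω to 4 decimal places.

v = 1.7500, ω = 1.0000

Δθ = 0.976401 − -0.523599 = 1.500000
ω = Δθ/dt = 1.500000/1.5 = 1.0000
R = Δx/(sin θ' − sin θ) = 1.7500
v = R·ω = 1.7500·1.0000 = 1.7500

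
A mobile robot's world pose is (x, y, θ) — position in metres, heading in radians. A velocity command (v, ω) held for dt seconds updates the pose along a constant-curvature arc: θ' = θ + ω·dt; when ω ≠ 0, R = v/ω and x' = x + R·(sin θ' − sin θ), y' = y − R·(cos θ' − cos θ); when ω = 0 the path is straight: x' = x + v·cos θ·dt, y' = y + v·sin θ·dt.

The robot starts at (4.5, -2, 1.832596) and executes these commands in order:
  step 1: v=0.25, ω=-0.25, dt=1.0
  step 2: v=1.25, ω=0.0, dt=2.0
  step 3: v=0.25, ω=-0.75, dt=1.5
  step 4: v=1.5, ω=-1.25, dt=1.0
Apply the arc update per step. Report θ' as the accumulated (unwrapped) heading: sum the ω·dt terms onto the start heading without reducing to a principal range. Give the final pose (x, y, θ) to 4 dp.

(6.0071, 0.8158, -0.7924)

step 1: θ'=1.5826 (R=-1.0000) → pose (4.4660, -1.7530, 1.5826)
step 2: θ'=1.5826 (straight) → pose (4.4365, 0.7468, 1.5826)
step 3: θ'=0.4576 (R=-0.3333) → pose (4.6225, 1.0498, 0.4576)
step 4: θ'=-0.7924 (R=-1.2000) → pose (6.0071, 0.8158, -0.7924)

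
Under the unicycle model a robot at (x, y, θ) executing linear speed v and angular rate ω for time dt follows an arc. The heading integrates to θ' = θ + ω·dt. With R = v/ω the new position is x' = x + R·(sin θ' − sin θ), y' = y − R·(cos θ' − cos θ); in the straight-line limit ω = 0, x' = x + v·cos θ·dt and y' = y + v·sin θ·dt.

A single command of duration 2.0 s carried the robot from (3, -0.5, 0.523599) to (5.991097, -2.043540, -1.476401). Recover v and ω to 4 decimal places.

Δθ = -1.476401 − 0.523599 = -2.000000
ω = Δθ/dt = -2.000000/2.0 = -1.0000
R = Δx/(sin θ' − sin θ) = -2.0000
v = R·ω = -2.0000·-1.0000 = 2.0000

v = 2.0000, ω = -1.0000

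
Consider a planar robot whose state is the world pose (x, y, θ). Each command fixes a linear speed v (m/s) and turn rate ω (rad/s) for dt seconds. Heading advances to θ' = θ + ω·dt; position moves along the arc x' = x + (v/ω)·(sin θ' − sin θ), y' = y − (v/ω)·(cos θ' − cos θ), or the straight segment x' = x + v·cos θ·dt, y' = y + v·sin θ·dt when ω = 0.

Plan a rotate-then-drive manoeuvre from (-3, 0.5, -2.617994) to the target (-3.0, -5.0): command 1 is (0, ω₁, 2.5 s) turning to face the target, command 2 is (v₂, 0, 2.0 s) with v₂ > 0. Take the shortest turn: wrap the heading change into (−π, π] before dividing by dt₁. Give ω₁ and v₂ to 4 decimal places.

ω₁ = 0.4189, v₂ = 2.7500

heading to target = atan2(-5−0.5, -3−-3) = -1.5708
Δθ = wrap(-1.5708 − -2.6180) = 1.0472; ω₁ = Δθ/dt₁ = 0.4189
distance = √((-3−-3)² + (-5−0.5)²) = 5.5000; v₂ = distance/dt₂ = 2.7500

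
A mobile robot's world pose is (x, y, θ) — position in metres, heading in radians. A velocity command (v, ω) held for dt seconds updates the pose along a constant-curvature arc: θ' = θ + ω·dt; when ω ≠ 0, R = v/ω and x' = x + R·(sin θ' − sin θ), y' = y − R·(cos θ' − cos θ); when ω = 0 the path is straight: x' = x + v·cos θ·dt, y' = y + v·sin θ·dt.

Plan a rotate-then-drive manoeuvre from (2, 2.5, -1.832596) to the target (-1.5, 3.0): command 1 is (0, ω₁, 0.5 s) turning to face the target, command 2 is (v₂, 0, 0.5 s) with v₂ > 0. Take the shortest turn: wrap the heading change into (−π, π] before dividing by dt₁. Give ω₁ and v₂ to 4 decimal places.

heading to target = atan2(3−2.5, -1.5−2) = 2.9997
Δθ = wrap(2.9997 − -1.8326) = -1.4509; ω₁ = Δθ/dt₁ = -2.9018
distance = √((-1.5−2)² + (3−2.5)²) = 3.5355; v₂ = distance/dt₂ = 7.0711

ω₁ = -2.9018, v₂ = 7.0711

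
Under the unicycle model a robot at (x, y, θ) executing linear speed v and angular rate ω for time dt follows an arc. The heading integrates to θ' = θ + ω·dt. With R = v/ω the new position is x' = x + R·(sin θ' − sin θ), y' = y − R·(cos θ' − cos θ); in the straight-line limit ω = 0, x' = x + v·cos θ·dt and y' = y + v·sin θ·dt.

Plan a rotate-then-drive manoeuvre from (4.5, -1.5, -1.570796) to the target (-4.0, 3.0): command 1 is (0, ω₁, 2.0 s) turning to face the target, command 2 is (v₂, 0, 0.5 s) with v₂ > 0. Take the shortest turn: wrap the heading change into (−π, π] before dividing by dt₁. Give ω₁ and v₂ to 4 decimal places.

heading to target = atan2(3−-1.5, -4−4.5) = 2.6547
Δθ = wrap(2.6547 − -1.5708) = -2.0577; ω₁ = Δθ/dt₁ = -1.0288
distance = √((-4−4.5)² + (3−-1.5)²) = 9.6177; v₂ = distance/dt₂ = 19.2354

ω₁ = -1.0288, v₂ = 19.2354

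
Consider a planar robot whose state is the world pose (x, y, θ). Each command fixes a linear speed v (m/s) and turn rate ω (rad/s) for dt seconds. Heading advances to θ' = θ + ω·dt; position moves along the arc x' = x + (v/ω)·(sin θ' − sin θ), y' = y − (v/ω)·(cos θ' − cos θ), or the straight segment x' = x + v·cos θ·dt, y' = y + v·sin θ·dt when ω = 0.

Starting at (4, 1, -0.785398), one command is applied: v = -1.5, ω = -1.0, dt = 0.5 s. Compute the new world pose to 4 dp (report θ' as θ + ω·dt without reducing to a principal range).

(3.6213, 1.6384, -1.2854)

θ' = -0.7854 + -1.0·0.5 = -1.2854
R = v/ω = -1.5/-1.0 = 1.5000
x' = 4 + 1.5000·(sin -1.2854 − sin -0.7854) = 3.6213
y' = 1 − 1.5000·(cos -1.2854 − cos -0.7854) = 1.6384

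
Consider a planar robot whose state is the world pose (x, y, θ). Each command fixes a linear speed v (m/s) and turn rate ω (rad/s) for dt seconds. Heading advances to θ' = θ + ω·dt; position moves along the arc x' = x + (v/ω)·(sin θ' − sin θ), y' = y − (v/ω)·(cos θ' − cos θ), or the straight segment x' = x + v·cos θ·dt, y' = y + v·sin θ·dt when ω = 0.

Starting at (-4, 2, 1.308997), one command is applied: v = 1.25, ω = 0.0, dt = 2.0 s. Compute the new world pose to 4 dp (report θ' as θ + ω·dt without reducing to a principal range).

θ' = 1.3090 + 0.0·2.0 = 1.3090
ω = 0 → straight: x' = -4 + 1.25·cos(1.3090)·2.0 = -3.3530
y' = 2 + 1.25·sin(1.3090)·2.0 = 4.4148

(-3.3530, 4.4148, 1.3090)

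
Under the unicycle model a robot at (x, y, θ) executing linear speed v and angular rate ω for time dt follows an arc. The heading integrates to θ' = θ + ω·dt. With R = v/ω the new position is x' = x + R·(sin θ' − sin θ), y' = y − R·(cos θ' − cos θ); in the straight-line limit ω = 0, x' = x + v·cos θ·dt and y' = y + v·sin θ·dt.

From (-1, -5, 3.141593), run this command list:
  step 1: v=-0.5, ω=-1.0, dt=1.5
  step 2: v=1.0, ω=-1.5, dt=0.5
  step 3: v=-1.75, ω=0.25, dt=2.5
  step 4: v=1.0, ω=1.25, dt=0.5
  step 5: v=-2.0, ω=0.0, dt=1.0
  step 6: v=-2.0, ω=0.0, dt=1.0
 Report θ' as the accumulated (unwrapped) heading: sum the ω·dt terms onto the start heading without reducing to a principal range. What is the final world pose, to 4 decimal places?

step 1: θ'=1.6416 (R=0.5000) → pose (-0.5013, -5.4646, 1.6416)
step 2: θ'=0.8916 (R=-0.6667) → pose (-0.3550, -4.9987, 0.8916)
step 3: θ'=1.5166 (R=-7.0000) → pose (-1.8982, -9.0167, 1.5166)
step 4: θ'=2.1416 (R=0.8000) → pose (-2.0238, -8.5411, 2.1416)
step 5: θ'=2.1416 (straight) → pose (-0.9432, -10.2240, 2.1416)
step 6: θ'=2.1416 (straight) → pose (0.1374, -11.9070, 2.1416)

(0.1374, -11.9070, 2.1416)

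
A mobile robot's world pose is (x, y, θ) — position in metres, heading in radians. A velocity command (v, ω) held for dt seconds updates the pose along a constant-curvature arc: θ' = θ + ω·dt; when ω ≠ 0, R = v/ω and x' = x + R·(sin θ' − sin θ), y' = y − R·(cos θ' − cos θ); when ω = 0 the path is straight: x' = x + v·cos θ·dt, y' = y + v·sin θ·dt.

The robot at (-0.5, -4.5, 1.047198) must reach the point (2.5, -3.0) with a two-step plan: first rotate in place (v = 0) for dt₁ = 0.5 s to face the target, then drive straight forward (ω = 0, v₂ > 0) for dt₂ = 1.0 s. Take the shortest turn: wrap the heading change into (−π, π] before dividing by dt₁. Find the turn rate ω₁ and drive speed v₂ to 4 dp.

heading to target = atan2(-3−-4.5, 2.5−-0.5) = 0.4636
Δθ = wrap(0.4636 − 1.0472) = -0.5836; ω₁ = Δθ/dt₁ = -1.1671
distance = √((2.5−-0.5)² + (-3−-4.5)²) = 3.3541; v₂ = distance/dt₂ = 3.3541

ω₁ = -1.1671, v₂ = 3.3541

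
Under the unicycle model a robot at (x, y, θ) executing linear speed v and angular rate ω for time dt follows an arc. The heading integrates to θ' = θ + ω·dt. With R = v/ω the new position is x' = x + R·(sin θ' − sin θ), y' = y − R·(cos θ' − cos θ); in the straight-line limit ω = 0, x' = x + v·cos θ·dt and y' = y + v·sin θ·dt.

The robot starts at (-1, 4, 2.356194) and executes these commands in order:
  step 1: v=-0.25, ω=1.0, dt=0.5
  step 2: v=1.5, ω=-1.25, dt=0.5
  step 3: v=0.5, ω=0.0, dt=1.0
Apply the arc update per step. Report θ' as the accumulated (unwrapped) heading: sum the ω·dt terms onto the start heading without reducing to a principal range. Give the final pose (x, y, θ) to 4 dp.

step 1: θ'=2.8562 (R=-0.2500) → pose (-0.8936, 3.9369, 2.8562)
step 2: θ'=2.2312 (R=-1.2000) → pose (-1.5035, 4.3522, 2.2312)
step 3: θ'=2.2312 (straight) → pose (-1.8102, 4.7471, 2.2312)

(-1.8102, 4.7471, 2.2312)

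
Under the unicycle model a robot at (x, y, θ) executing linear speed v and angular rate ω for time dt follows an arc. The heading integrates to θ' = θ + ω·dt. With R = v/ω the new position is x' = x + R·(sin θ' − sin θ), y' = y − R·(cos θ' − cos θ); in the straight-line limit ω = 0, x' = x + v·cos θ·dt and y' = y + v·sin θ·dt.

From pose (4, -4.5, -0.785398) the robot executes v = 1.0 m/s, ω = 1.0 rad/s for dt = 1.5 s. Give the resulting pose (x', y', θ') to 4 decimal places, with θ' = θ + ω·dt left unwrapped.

θ' = -0.7854 + 1.0·1.5 = 0.7146
R = v/ω = 1.0/1.0 = 1.0000
x' = 4 + 1.0000·(sin 0.7146 − sin -0.7854) = 5.3624
y' = -4.5 − 1.0000·(cos 0.7146 − cos -0.7854) = -4.5482

(5.3624, -4.5482, 0.7146)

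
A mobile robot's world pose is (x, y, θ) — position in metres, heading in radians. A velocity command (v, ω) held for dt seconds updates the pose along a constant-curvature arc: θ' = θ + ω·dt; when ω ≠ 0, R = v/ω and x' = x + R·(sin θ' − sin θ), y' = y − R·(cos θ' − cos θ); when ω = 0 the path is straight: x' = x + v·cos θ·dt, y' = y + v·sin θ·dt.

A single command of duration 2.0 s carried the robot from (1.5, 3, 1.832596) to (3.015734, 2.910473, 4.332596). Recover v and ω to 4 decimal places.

Δθ = 4.332596 − 1.832596 = 2.500000
ω = Δθ/dt = 2.500000/2.0 = 1.2500
R = Δx/(sin θ' − sin θ) = -0.8000
v = R·ω = -0.8000·1.2500 = -1.0000

v = -1.0000, ω = 1.2500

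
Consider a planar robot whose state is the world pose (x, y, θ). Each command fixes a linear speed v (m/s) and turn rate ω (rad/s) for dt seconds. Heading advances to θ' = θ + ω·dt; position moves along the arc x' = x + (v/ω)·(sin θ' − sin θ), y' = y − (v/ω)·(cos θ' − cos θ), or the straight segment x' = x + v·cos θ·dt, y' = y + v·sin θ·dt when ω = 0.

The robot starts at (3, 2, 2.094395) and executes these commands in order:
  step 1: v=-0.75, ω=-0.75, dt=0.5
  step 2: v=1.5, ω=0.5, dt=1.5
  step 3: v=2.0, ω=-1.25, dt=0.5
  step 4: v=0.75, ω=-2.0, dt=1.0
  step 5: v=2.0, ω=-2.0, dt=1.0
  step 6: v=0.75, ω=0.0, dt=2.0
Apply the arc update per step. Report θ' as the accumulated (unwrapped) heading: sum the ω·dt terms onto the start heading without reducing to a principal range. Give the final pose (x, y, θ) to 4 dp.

(1.7499, 2.0520, -2.1556)

step 1: θ'=1.7194 (R=1.0000) → pose (3.1230, 1.6481, 1.7194)
step 2: θ'=2.4694 (R=3.0000) → pose (2.0241, 3.5513, 2.4694)
step 3: θ'=1.8444 (R=-1.6000) → pose (1.4800, 4.3709, 1.8444)
step 4: θ'=-0.1556 (R=-0.3750) → pose (1.8991, 4.8427, -0.1556)
step 5: θ'=-2.1556 (R=-1.0000) → pose (2.5780, 3.3027, -2.1556)
step 6: θ'=-2.1556 (straight) → pose (1.7499, 2.0520, -2.1556)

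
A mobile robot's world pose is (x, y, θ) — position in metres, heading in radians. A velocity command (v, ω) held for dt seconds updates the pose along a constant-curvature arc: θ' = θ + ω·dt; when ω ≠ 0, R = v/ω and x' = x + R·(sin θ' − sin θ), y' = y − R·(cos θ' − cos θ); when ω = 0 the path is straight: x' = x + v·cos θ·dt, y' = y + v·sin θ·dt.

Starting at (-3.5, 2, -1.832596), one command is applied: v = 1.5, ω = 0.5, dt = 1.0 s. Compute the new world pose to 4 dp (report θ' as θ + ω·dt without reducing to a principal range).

(-3.5175, 0.5157, -1.3326)

θ' = -1.8326 + 0.5·1.0 = -1.3326
R = v/ω = 1.5/0.5 = 3.0000
x' = -3.5 + 3.0000·(sin -1.3326 − sin -1.8326) = -3.5175
y' = 2 − 3.0000·(cos -1.3326 − cos -1.8326) = 0.5157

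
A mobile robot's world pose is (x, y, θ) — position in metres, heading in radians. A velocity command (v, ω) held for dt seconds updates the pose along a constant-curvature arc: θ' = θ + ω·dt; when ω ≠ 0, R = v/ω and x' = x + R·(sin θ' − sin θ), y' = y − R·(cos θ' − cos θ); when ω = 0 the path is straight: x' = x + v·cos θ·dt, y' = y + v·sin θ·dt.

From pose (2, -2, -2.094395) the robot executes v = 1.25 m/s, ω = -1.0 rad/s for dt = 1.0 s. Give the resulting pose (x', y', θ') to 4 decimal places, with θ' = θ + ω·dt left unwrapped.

θ' = -2.0944 + -1.0·1.0 = -3.0944
R = v/ω = 1.25/-1.0 = -1.2500
x' = 2 + -1.2500·(sin -3.0944 − sin -2.0944) = 0.9764
y' = -2 − -1.2500·(cos -3.0944 − cos -2.0944) = -2.6236

(0.9764, -2.6236, -3.0944)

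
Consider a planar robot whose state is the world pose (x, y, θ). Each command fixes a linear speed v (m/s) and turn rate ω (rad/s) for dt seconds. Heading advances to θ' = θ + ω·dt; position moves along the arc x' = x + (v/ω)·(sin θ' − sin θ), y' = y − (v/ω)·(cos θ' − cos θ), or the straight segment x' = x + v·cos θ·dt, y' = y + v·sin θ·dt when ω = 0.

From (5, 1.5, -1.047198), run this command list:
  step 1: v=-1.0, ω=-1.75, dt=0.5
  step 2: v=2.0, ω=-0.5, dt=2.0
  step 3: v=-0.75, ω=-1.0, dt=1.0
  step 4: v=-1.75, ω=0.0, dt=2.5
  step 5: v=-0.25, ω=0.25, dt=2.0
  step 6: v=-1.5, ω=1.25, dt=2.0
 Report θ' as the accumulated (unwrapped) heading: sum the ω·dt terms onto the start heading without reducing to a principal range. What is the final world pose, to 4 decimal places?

(7.5882, -2.1952, -0.9222)

step 1: θ'=-1.9222 (R=0.5714) → pose (4.9584, 1.9824, -1.9222)
step 2: θ'=-2.9222 (R=-4.0000) → pose (2.0734, -0.5449, -2.9222)
step 3: θ'=-3.9222 (R=0.7500) → pose (2.7644, -0.7440, -3.9222)
step 4: θ'=-3.9222 (straight) → pose (5.8727, -3.8227, -3.9222)
step 5: θ'=-3.4222 (R=-1.0000) → pose (6.2995, -4.0731, -3.4222)
step 6: θ'=-0.9222 (R=-1.2000) → pose (7.5882, -2.1952, -0.9222)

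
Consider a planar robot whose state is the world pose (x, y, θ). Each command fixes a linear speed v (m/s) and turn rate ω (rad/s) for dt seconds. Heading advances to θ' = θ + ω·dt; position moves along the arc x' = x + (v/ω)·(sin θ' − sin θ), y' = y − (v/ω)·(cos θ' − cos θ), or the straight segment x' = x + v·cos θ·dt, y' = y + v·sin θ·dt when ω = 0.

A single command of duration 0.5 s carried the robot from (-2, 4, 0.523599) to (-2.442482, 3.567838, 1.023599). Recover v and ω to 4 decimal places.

Δθ = 1.023599 − 0.523599 = 0.500000
ω = Δθ/dt = 0.500000/0.5 = 1.0000
R = Δx/(sin θ' − sin θ) = -1.2500
v = R·ω = -1.2500·1.0000 = -1.2500

v = -1.2500, ω = 1.0000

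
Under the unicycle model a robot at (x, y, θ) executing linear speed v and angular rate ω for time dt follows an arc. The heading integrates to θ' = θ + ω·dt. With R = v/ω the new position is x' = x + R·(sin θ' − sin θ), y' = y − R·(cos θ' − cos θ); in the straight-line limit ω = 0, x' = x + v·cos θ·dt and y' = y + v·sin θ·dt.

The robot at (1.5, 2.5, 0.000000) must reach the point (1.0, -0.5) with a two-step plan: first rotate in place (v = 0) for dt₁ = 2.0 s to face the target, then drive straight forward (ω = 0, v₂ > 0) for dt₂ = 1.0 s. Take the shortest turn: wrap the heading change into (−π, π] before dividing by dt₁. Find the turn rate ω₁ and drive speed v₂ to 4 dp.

ω₁ = -0.8680, v₂ = 3.0414

heading to target = atan2(-0.5−2.5, 1−1.5) = -1.7359
Δθ = wrap(-1.7359 − 0.0000) = -1.7359; ω₁ = Δθ/dt₁ = -0.8680
distance = √((1−1.5)² + (-0.5−2.5)²) = 3.0414; v₂ = distance/dt₂ = 3.0414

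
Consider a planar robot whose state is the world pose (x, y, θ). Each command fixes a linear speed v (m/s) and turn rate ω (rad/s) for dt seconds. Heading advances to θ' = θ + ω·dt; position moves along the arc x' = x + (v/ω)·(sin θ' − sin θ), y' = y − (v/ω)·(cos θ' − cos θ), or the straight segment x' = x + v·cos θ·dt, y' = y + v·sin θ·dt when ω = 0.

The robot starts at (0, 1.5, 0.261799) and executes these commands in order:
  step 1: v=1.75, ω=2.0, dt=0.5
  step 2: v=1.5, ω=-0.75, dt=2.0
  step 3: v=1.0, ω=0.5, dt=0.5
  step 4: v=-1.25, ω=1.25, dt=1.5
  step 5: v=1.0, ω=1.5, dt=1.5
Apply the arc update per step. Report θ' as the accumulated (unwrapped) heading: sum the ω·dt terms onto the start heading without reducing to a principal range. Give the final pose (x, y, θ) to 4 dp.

(1.3482, 2.2031, 4.1368)

step 1: θ'=1.2618 (R=0.8750) → pose (0.6071, 2.0791, 1.2618)
step 2: θ'=-0.2382 (R=-2.0000) → pose (2.9843, 3.4144, -0.2382)
step 3: θ'=0.0118 (R=2.0000) → pose (3.4798, 3.3581, 0.0118)
step 4: θ'=1.8868 (R=-1.0000) → pose (2.5411, 2.0474, 1.8868)
step 5: θ'=4.1368 (R=0.6667) → pose (1.3482, 2.2031, 4.1368)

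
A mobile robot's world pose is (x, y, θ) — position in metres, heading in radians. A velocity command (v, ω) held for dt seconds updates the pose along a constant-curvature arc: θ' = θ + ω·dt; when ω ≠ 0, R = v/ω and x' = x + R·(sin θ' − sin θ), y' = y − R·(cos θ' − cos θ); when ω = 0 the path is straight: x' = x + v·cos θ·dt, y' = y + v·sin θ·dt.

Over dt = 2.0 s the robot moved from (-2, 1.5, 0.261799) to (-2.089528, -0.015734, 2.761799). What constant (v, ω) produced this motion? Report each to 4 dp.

v = -1.0000, ω = 1.2500

Δθ = 2.761799 − 0.261799 = 2.500000
ω = Δθ/dt = 2.500000/2.0 = 1.2500
R = −Δy/(cos θ' − cos θ) = -0.8000
v = R·ω = -0.8000·1.2500 = -1.0000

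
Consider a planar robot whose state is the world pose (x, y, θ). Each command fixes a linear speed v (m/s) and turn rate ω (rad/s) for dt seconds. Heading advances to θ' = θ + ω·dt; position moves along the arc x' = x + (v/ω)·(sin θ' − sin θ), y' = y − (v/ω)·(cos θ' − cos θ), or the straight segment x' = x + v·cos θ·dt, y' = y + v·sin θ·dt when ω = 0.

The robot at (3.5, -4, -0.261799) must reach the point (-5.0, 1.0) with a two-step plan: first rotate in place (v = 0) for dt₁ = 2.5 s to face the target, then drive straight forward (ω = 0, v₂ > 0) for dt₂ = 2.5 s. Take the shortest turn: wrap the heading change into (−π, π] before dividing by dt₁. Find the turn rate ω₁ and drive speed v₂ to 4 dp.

heading to target = atan2(1−-4, -5−3.5) = 2.6099
Δθ = wrap(2.6099 − -0.2618) = 2.8717; ω₁ = Δθ/dt₁ = 1.1487
distance = √((-5−3.5)² + (1−-4)²) = 9.8615; v₂ = distance/dt₂ = 3.9446

ω₁ = 1.1487, v₂ = 3.9446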